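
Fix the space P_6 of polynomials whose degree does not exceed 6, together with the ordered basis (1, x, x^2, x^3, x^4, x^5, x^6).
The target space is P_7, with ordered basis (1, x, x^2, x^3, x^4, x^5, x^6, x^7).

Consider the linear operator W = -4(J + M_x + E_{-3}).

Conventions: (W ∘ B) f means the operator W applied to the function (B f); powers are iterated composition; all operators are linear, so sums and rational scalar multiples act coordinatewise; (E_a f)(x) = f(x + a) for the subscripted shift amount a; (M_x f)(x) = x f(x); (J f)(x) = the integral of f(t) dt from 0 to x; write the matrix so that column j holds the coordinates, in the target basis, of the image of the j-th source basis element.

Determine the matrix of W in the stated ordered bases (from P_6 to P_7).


image of 1: -8x - 4
image of x: -6x^2 - 4x + 12
image of x^2: -(16/3)x^3 - 4x^2 + 24x - 36
image of x^3: -5x^4 - 4x^3 + 36x^2 - 108x + 108
image of x^4: -(24/5)x^5 - 4x^4 + 48x^3 - 216x^2 + 432x - 324
image of x^5: -(14/3)x^6 - 4x^5 + 60x^4 - 360x^3 + 1080x^2 - 1620x + 972
image of x^6: -(32/7)x^7 - 4x^6 + 72x^5 - 540x^4 + 2160x^3 - 4860x^2 + 5832x - 2916
each image's coordinates form column j of the matrix

the matrix is [[-4, 12, -36, 108, -324, 972, -2916]; [-8, -4, 24, -108, 432, -1620, 5832]; [0, -6, -4, 36, -216, 1080, -4860]; [0, 0, -16/3, -4, 48, -360, 2160]; [0, 0, 0, -5, -4, 60, -540]; [0, 0, 0, 0, -24/5, -4, 72]; [0, 0, 0, 0, 0, -14/3, -4]; [0, 0, 0, 0, 0, 0, -32/7]] (rows listed top to bottom)


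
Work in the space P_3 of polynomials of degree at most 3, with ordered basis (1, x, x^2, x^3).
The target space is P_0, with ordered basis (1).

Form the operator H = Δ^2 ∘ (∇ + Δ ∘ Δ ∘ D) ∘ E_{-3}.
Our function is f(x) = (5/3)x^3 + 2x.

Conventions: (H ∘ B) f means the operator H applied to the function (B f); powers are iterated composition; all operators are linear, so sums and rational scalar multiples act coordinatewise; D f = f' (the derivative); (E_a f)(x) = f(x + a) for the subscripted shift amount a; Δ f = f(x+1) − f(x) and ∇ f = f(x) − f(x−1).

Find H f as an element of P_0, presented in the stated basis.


g(x) = 10

E_{-3} f = (5/3)x^3 - 15x^2 + 47x - 51
∇ E_{-3} f = 5x^2 - 35x + 191/3
D E_{-3} f = 5x^2 - 30x + 47
Δ D E_{-3} f = 10x - 25
Δ Δ D E_{-3} f = 10
(∇ + Δ ∘ Δ ∘ D) E_{-3} f = 5x^2 - 35x + 221/3
Δ (∇ + Δ ∘ Δ ∘ D) E_{-3} f = 10x - 30
Δ Δ (∇ + Δ ∘ Δ ∘ D) E_{-3} f = 10


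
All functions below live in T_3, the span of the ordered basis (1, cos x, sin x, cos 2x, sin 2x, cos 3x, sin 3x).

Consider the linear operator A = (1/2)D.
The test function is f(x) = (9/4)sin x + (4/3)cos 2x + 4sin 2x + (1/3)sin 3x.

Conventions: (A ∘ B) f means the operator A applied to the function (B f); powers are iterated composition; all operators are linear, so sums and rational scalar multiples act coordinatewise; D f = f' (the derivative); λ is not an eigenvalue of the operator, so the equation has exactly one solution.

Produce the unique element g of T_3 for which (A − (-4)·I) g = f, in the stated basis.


the result is g(x) = -(9/130)cos x + (36/65)sin x + (4/51)cos 2x + (52/51)sin 2x - (2/73)cos 3x + (16/219)sin 3x

write g with unknown coordinates in the stated basis and equate coefficients in (A − (-4)·I) g = f
solving from the highest basis element down gives g = -(9/130)cos x + (36/65)sin x + (4/51)cos 2x + (52/51)sin 2x - (2/73)cos 3x + (16/219)sin 3x
check: A g = (18/65)cos x + (9/260)sin x + (52/51)cos 2x - (4/51)sin 2x + (8/73)cos 3x + (3/73)sin 3x
so A g − (-4)·g = (9/4)sin x + (4/3)cos 2x + 4sin 2x + (1/3)sin 3x = f ✓


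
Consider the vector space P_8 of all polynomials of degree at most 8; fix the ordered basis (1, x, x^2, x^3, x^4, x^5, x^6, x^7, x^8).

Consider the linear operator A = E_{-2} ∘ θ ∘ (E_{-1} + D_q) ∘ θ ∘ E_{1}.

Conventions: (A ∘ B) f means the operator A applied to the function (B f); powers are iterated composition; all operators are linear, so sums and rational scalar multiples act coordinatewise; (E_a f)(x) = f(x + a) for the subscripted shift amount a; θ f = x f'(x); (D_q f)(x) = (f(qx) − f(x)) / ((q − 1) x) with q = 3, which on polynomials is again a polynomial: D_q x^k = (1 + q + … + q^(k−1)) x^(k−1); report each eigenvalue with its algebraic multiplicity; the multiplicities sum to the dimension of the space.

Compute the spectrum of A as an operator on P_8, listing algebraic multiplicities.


image of 1: 0
image of x: x - 2
image of x^2: 4x^2 - 10x + 4
image of x^3: 9x^3 + 18x^2 - 156x + 168
image of x^4: 16x^4 + 340x^3 - 2112x^2 + 3904x - 2336
image of x^5: 25x^5 + 2150x^4 - 15800x^3 + 41980x^2 - 49040x + 21360
image of x^6: 36x^6 + 10458x^5 - 92220x^4 + 320880x^3 - 555720x^2 + 479928x - 165456
image of x^7: 49x^7 + 45178x^6 - 469812x^5 + 2024540x^4 - 4642960x^3 + 5980842x^2 - 4104128x + 1172248
image of x^8: 64x^8 + 182600x^7 - 2196320x^6 + 11294528x^5 - 32230240x^4 + 55134912x^3 - 56546672x^2 + 32196512x - 7851392
the matrix is upper triangular; its diagonal is (0, 1, 4, 9, 16, 25, 36, 49, 64)
for a triangular matrix the eigenvalues are the diagonal entries, with algebraic multiplicity their repetition count

λ = 0 (multiplicity 1), λ = 1 (multiplicity 1), λ = 4 (multiplicity 1), λ = 9 (multiplicity 1), λ = 16 (multiplicity 1), λ = 25 (multiplicity 1), λ = 36 (multiplicity 1), λ = 49 (multiplicity 1), λ = 64 (multiplicity 1)


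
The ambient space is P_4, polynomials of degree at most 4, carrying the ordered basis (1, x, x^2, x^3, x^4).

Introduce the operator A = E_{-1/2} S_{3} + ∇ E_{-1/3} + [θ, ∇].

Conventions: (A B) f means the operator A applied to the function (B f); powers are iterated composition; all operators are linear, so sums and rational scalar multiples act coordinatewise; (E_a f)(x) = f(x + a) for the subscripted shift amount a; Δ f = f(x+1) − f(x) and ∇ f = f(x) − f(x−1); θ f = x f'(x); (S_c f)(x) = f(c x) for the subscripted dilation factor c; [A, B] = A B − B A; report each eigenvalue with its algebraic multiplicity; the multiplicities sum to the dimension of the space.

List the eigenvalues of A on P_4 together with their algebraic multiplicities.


λ = 1 (multiplicity 1), λ = 3 (multiplicity 1), λ = 9 (multiplicity 1), λ = 27 (multiplicity 1), λ = 81 (multiplicity 1)

image of 1: 1
image of x: 3x - 3/2
image of x^2: 9x^2 - 9x + 31/12
image of x^3: 27x^3 - (81/2)x^2 + (85/4)x - 97/24
image of x^4: 81x^4 - 162x^3 + (247/2)x^2 - (259/6)x + 2555/432
the matrix is upper triangular; its diagonal is (1, 3, 9, 27, 81)
for a triangular matrix the eigenvalues are the diagonal entries, with algebraic multiplicity their repetition count


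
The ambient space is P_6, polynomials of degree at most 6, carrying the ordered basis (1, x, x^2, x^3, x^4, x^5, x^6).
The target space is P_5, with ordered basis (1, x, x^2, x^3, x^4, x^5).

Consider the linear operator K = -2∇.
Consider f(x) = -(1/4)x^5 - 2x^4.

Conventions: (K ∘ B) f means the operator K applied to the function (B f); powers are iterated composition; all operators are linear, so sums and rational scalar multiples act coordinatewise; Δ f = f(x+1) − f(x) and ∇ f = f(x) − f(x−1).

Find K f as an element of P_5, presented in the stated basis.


the result is g(x) = (5/2)x^4 + 11x^3 - 19x^2 + (27/2)x - 7/2

∇ f = -(5/4)x^4 - (11/2)x^3 + (19/2)x^2 - (27/4)x + 7/4
(-2∇) f = (5/2)x^4 + 11x^3 - 19x^2 + (27/2)x - 7/2


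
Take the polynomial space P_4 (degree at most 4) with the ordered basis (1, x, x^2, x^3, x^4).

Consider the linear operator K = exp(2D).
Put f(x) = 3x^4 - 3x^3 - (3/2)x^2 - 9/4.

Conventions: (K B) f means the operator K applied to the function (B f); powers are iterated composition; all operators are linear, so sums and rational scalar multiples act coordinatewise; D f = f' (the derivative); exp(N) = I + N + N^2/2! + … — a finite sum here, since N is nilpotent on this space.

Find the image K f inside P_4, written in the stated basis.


the image equals g(x) = 3x^4 + 21x^3 + (105/2)x^2 + 54x + 63/4

order-1 term: 24x^3 - 18x^2 - 6x
order-2 term: 72x^2 - 36x - 6
order-3 term: 96x - 24
order-4 term: 48
the series for exp(2D) f terminates at order 4
exp(2D) f = 3x^4 + 21x^3 + (105/2)x^2 + 54x + 63/4


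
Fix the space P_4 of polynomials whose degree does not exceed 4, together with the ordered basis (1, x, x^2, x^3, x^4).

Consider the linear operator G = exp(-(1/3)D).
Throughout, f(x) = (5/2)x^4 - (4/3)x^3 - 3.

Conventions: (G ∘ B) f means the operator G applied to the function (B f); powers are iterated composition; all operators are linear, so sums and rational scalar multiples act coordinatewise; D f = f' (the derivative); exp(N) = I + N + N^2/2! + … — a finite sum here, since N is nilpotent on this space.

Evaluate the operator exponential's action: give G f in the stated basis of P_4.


the result is g(x) = (5/2)x^4 - (14/3)x^3 + 3x^2 - (22/27)x - 473/162

order-1 term: -(10/3)x^3 + (4/3)x^2
order-2 term: (5/3)x^2 - (4/9)x
order-3 term: -(10/27)x + 4/81
order-4 term: 5/162
the series for exp(-(1/3)D) f terminates at order 4
exp(-(1/3)D) f = (5/2)x^4 - (14/3)x^3 + 3x^2 - (22/27)x - 473/162


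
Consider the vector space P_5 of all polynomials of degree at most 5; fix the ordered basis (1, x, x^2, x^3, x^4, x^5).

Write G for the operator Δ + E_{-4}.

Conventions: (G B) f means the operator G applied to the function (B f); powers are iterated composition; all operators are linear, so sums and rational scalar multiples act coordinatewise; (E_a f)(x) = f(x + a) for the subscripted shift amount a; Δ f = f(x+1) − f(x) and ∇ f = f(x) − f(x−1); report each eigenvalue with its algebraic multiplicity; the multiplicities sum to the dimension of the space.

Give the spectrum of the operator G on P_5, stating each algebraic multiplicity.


image of 1: 1
image of x: x - 3
image of x^2: x^2 - 6x + 17
image of x^3: x^3 - 9x^2 + 51x - 63
image of x^4: x^4 - 12x^3 + 102x^2 - 252x + 257
image of x^5: x^5 - 15x^4 + 170x^3 - 630x^2 + 1285x - 1023
the matrix is upper triangular; its diagonal is (1, 1, 1, 1, 1, 1)
for a triangular matrix the eigenvalues are the diagonal entries, with algebraic multiplicity their repetition count

λ = 1 (multiplicity 6)


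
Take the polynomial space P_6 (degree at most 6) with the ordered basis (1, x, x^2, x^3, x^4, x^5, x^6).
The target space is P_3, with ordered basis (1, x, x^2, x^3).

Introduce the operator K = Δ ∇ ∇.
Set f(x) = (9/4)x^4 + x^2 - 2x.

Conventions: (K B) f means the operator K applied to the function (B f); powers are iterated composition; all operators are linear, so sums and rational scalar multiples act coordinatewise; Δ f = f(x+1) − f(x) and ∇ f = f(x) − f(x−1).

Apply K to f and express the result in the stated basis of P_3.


g(x) = 54x - 27

∇ f = 9x^3 - (27/2)x^2 + 11x - 21/4
∇ ∇ f = 27x^2 - 54x + 67/2
Δ ∇ ∇ f = 54x - 27


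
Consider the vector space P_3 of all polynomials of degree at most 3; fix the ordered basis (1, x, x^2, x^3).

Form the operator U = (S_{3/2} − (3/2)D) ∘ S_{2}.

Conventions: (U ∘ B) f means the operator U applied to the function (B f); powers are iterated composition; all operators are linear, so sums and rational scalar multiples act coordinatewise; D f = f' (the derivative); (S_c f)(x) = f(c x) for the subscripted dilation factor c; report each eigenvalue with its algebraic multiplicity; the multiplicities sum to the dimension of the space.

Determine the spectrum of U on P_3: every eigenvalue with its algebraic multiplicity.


λ = 1 (multiplicity 1), λ = 3 (multiplicity 1), λ = 9 (multiplicity 1), λ = 27 (multiplicity 1)

image of 1: 1
image of x: 3x - 3
image of x^2: 9x^2 - 12x
image of x^3: 27x^3 - 36x^2
the matrix is upper triangular; its diagonal is (1, 3, 9, 27)
for a triangular matrix the eigenvalues are the diagonal entries, with algebraic multiplicity their repetition count


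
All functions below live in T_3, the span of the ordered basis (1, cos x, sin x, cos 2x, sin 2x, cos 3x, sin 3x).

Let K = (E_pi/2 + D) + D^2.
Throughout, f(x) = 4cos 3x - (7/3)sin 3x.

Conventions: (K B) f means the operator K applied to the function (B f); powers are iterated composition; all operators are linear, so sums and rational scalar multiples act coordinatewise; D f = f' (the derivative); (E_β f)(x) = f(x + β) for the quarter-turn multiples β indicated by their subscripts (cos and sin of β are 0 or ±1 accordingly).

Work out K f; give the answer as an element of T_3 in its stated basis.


the image equals g(x) = -(122/3)cos 3x + 13sin 3x

E_pi/2 f = (7/3)cos 3x + 4sin 3x
D f = -7cos 3x - 12sin 3x
(E_pi/2 + D) f = -(14/3)cos 3x - 8sin 3x
D f = -7cos 3x - 12sin 3x
D D f = -36cos 3x + 21sin 3x
((E_pi/2 + D) + D^2) f = -(122/3)cos 3x + 13sin 3x


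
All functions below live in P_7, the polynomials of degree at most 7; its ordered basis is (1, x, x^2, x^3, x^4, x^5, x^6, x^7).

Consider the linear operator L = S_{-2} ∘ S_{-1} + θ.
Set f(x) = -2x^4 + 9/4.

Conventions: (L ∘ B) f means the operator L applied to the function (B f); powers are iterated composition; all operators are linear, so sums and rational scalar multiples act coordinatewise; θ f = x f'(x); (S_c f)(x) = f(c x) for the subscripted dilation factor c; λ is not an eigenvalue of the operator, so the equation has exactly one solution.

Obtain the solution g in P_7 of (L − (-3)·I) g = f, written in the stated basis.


write g with unknown coordinates in the stated basis and equate coefficients in (L − (-3)·I) g = f
solving from the highest basis element down gives g = -(2/23)x^4 + 9/16
check: L g = -(40/23)x^4 + 9/16
so L g − (-3)·g = -2x^4 + 9/4 = f ✓

the image equals g(x) = -(2/23)x^4 + 9/16


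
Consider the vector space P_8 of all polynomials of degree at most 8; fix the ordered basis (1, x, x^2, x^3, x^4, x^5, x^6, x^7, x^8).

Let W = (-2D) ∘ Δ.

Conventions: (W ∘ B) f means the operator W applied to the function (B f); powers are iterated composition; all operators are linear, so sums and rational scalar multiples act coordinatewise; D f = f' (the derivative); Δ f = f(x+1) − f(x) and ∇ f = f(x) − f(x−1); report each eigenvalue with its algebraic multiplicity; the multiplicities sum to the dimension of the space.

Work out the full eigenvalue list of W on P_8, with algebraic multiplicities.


λ = 0 (multiplicity 9)

image of 1: 0
image of x: 0
image of x^2: -4
image of x^3: -12x - 6
image of x^4: -24x^2 - 24x - 8
image of x^5: -40x^3 - 60x^2 - 40x - 10
image of x^6: -60x^4 - 120x^3 - 120x^2 - 60x - 12
image of x^7: -84x^5 - 210x^4 - 280x^3 - 210x^2 - 84x - 14
image of x^8: -112x^6 - 336x^5 - 560x^4 - 560x^3 - 336x^2 - 112x - 16
the matrix is upper triangular; its diagonal is (0, 0, 0, 0, 0, 0, 0, 0, 0)
for a triangular matrix the eigenvalues are the diagonal entries, with algebraic multiplicity their repetition count


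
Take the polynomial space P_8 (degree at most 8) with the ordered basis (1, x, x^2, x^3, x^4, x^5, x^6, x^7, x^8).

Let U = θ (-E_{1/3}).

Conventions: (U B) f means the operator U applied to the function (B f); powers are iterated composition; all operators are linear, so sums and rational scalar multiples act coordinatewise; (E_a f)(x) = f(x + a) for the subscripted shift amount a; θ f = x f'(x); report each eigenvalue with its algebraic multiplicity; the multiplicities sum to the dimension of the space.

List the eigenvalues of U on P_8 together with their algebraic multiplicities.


image of 1: 0
image of x: -x
image of x^2: -2x^2 - (2/3)x
image of x^3: -3x^3 - 2x^2 - (1/3)x
image of x^4: -4x^4 - 4x^3 - (4/3)x^2 - (4/27)x
image of x^5: -5x^5 - (20/3)x^4 - (10/3)x^3 - (20/27)x^2 - (5/81)x
image of x^6: -6x^6 - 10x^5 - (20/3)x^4 - (20/9)x^3 - (10/27)x^2 - (2/81)x
image of x^7: -7x^7 - 14x^6 - (35/3)x^5 - (140/27)x^4 - (35/27)x^3 - (14/81)x^2 - (7/729)x
image of x^8: -8x^8 - (56/3)x^7 - (56/3)x^6 - (280/27)x^5 - (280/81)x^4 - (56/81)x^3 - (56/729)x^2 - (8/2187)x
the matrix is upper triangular; its diagonal is (0, -1, -2, -3, -4, -5, -6, -7, -8)
for a triangular matrix the eigenvalues are the diagonal entries, with algebraic multiplicity their repetition count

λ = -8 (multiplicity 1), λ = -7 (multiplicity 1), λ = -6 (multiplicity 1), λ = -5 (multiplicity 1), λ = -4 (multiplicity 1), λ = -3 (multiplicity 1), λ = -2 (multiplicity 1), λ = -1 (multiplicity 1), λ = 0 (multiplicity 1)


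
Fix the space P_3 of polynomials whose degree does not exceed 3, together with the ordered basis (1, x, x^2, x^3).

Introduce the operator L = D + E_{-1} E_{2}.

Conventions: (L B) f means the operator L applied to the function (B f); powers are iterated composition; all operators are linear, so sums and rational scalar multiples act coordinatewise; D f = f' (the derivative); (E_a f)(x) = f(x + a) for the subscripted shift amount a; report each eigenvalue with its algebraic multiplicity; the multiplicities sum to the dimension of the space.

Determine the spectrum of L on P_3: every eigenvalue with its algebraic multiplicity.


λ = 1 (multiplicity 4)

image of 1: 1
image of x: x + 2
image of x^2: x^2 + 4x + 1
image of x^3: x^3 + 6x^2 + 3x + 1
the matrix is upper triangular; its diagonal is (1, 1, 1, 1)
for a triangular matrix the eigenvalues are the diagonal entries, with algebraic multiplicity their repetition count


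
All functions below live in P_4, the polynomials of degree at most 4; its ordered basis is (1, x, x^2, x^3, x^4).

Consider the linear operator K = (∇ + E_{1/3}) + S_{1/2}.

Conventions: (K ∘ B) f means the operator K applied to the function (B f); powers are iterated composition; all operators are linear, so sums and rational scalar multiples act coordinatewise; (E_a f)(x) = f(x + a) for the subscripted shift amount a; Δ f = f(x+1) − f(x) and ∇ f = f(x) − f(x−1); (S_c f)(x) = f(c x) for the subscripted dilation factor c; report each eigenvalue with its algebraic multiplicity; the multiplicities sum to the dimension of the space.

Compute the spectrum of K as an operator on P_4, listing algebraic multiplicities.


λ = 17/16 (multiplicity 1), λ = 9/8 (multiplicity 1), λ = 5/4 (multiplicity 1), λ = 3/2 (multiplicity 1), λ = 2 (multiplicity 1)

image of 1: 2
image of x: (3/2)x + 4/3
image of x^2: (5/4)x^2 + (8/3)x - 8/9
image of x^3: (9/8)x^3 + 4x^2 - (8/3)x + 28/27
image of x^4: (17/16)x^4 + (16/3)x^3 - (16/3)x^2 + (112/27)x - 80/81
the matrix is upper triangular; its diagonal is (2, 3/2, 5/4, 9/8, 17/16)
for a triangular matrix the eigenvalues are the diagonal entries, with algebraic multiplicity their repetition count


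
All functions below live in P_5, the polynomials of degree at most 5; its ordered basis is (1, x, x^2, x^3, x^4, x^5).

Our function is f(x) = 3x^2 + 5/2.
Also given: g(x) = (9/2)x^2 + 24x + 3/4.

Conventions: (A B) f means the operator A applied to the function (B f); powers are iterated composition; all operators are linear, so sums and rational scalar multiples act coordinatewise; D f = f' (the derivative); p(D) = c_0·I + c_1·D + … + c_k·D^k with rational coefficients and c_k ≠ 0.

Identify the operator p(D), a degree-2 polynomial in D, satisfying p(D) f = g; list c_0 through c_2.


p(D) = (3/2)·I + 4·D − (1/2)·D^2, i.e. c_0 = 3/2, c_1 = 4, c_2 = -1/2

D^0 f = 3x^2 + 5/2
D^1 f = 6x
D^2 f = 6
matching coefficients of g against c_0 f + c_1 Df + … from the top degree down determines the c_i
solution: c_0 = 3/2, c_1 = 4, c_2 = -1/2


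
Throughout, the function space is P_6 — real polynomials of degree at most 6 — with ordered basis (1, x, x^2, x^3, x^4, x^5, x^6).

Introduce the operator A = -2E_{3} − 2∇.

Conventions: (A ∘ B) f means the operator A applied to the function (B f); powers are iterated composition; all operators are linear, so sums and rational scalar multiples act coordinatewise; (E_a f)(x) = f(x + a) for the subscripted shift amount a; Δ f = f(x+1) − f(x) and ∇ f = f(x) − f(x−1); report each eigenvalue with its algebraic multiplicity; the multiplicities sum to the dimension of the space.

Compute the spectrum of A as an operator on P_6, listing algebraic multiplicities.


λ = -2 (multiplicity 7)

image of 1: -2
image of x: -2x - 8
image of x^2: -2x^2 - 16x - 16
image of x^3: -2x^3 - 24x^2 - 48x - 56
image of x^4: -2x^4 - 32x^3 - 96x^2 - 224x - 160
image of x^5: -2x^5 - 40x^4 - 160x^3 - 560x^2 - 800x - 488
image of x^6: -2x^6 - 48x^5 - 240x^4 - 1120x^3 - 2400x^2 - 2928x - 1456
the matrix is upper triangular; its diagonal is (-2, -2, -2, -2, -2, -2, -2)
for a triangular matrix the eigenvalues are the diagonal entries, with algebraic multiplicity their repetition count


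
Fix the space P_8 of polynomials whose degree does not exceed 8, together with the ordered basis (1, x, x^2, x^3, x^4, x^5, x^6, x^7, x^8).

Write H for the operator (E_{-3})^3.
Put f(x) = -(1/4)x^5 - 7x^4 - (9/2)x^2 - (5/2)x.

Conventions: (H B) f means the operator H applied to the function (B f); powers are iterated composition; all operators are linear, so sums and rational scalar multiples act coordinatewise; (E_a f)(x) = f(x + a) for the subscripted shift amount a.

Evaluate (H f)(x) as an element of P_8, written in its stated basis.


E_{-3} f = -(1/4)x^5 - (13/4)x^4 + (123/2)x^3 - 315x^2 + (2717/4)x - 2157/4
E_{-3} E_{-3} f = -(1/4)x^5 + (1/2)x^4 + 78x^3 - (1953/2)x^2 + (8959/2)x - 7275
E_{-3} E_{-3} E_{-3} f = -(1/4)x^5 + (17/4)x^4 + (99/2)x^3 - 1584x^2 + (49157/4)x - 126027/4

the result is g(x) = -(1/4)x^5 + (17/4)x^4 + (99/2)x^3 - 1584x^2 + (49157/4)x - 126027/4


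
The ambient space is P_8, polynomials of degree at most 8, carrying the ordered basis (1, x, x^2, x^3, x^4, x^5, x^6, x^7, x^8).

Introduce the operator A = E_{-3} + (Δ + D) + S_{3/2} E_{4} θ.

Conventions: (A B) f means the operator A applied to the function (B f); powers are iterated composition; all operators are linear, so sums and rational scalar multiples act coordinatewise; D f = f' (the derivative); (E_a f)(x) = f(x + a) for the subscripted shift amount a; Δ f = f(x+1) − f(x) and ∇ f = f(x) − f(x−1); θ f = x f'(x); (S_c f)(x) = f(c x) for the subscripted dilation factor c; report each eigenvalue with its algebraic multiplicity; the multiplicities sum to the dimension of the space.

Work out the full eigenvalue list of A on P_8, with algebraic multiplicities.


λ = 1 (multiplicity 1), λ = 5/2 (multiplicity 1), λ = 11/2 (multiplicity 1), λ = 89/8 (multiplicity 1), λ = 85/4 (multiplicity 1), λ = 1247/32 (multiplicity 1), λ = 2219/32 (multiplicity 1), λ = 15437/128 (multiplicity 1), λ = 6593/32 (multiplicity 1)

image of 1: 1
image of x: (5/2)x + 3
image of x^2: (11/2)x^2 + 22x + 42
image of x^3: (89/8)x^3 + 78x^2 + 246x + 166
image of x^4: (85/4)x^4 + 212x^3 + 924x^2 + 1432x + 1106
image of x^5: (1247/32)x^5 + (2005/4)x^4 + 2800x^3 + 6940x^2 + 10010x + 4878
image of x^6: (2219/32)x^6 + (2175/2)x^5 + 7440x^4 + 25400x^3 + 53070x^2 + 53844x + 25306
image of x^7: (15437/128)x^7 + (35609/16)x^6 + (36141/2)x^5 + 78470x^4 + 214550x^3 + 333606x^2 + 306166x + 112502
image of x^8: (6593/32)x^8 + 4366x^7 + 41104x^6 + 216272x^5 + 731500x^4 + 1534736x^3 + 2084824x^2 + 1555376x + 530850
the matrix is upper triangular; its diagonal is (1, 5/2, 11/2, 89/8, 85/4, 1247/32, 2219/32, 15437/128, 6593/32)
for a triangular matrix the eigenvalues are the diagonal entries, with algebraic multiplicity their repetition count


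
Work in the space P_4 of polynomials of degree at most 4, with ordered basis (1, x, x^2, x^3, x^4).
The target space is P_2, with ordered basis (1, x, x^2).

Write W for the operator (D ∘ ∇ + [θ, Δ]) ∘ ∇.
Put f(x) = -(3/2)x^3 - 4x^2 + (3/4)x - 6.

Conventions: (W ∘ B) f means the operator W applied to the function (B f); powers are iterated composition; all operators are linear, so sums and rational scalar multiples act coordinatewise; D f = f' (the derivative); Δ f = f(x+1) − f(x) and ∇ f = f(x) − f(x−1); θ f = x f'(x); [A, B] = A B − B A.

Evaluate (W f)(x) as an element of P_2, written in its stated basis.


∇ f = -(9/2)x^2 - (7/2)x + 13/4
∇ ∇ f = -9x + 1
D ∇ ∇ f = -9
Δ ∇ f = -9x - 8
θ Δ ∇ f = -9x
θ ∇ f = -9x^2 - (7/2)x
Δ θ ∇ f = -18x - 25/2
[θ, Δ] ∇ f = 9x + 25/2
(D ∘ ∇ + [θ, Δ]) ∇ f = 9x + 7/2

the result is g(x) = 9x + 7/2


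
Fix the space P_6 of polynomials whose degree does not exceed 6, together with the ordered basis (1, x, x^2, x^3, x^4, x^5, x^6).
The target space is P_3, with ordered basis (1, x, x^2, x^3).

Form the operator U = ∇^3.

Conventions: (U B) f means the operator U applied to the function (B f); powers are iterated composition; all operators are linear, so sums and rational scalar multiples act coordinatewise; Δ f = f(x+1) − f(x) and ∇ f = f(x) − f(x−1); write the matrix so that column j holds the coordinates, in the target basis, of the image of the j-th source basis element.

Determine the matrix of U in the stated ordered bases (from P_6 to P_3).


image of 1: 0
image of x: 0
image of x^2: 0
image of x^3: 6
image of x^4: 24x - 36
image of x^5: 60x^2 - 180x + 150
image of x^6: 120x^3 - 540x^2 + 900x - 540
each image's coordinates form column j of the matrix

the matrix is [[0, 0, 0, 6, -36, 150, -540]; [0, 0, 0, 0, 24, -180, 900]; [0, 0, 0, 0, 0, 60, -540]; [0, 0, 0, 0, 0, 0, 120]] (rows listed top to bottom)


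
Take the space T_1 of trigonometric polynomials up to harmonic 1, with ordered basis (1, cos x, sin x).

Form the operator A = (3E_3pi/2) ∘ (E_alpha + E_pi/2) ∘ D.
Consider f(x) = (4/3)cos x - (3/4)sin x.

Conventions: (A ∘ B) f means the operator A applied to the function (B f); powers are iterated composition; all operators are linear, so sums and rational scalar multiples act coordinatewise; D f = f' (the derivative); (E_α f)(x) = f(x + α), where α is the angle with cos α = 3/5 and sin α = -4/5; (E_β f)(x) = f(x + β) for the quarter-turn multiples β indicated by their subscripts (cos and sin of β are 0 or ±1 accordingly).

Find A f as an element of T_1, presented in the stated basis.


g(x) = (39/20)cos x - (43/20)sin x

D f = -(3/4)cos x - (4/3)sin x
E_alpha D f = (37/60)cos x - (7/5)sin x
E_pi/2 D f = -(4/3)cos x + (3/4)sin x
(E_alpha + E_pi/2) D f = -(43/60)cos x - (13/20)sin x
E_3pi/2 (E_alpha + E_pi/2) D f = (13/20)cos x - (43/60)sin x
(3E_3pi/2) (E_alpha + E_pi/2) D f = (39/20)cos x - (43/20)sin x


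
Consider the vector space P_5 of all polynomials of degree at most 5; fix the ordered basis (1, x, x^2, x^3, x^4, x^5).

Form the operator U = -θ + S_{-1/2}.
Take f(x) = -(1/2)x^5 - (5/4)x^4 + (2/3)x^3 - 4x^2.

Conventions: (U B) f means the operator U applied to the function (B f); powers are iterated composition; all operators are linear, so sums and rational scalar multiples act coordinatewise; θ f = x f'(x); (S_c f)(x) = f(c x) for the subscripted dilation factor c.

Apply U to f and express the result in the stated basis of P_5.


θ f = -(5/2)x^5 - 5x^4 + 2x^3 - 8x^2
(-θ) f = (5/2)x^5 + 5x^4 - 2x^3 + 8x^2
S_{-1/2} f = (1/64)x^5 - (5/64)x^4 - (1/12)x^3 - x^2
(-θ + S_{-1/2}) f = (161/64)x^5 + (315/64)x^4 - (25/12)x^3 + 7x^2

the result is g(x) = (161/64)x^5 + (315/64)x^4 - (25/12)x^3 + 7x^2


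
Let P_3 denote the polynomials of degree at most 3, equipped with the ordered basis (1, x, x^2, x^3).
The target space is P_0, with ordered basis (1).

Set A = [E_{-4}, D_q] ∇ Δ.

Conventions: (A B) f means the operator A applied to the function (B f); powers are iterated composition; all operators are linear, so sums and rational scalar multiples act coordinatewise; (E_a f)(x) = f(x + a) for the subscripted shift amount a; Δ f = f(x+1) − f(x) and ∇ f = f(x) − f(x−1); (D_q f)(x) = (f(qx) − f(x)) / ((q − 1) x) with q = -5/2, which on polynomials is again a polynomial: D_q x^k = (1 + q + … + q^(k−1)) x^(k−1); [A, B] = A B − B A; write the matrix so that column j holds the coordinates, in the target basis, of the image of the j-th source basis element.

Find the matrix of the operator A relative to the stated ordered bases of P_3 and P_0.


the matrix is [[0, 0, 0, 0]] (rows listed top to bottom)

image of 1: 0
image of x: 0
image of x^2: 0
image of x^3: 0
each image's coordinates form column j of the matrix


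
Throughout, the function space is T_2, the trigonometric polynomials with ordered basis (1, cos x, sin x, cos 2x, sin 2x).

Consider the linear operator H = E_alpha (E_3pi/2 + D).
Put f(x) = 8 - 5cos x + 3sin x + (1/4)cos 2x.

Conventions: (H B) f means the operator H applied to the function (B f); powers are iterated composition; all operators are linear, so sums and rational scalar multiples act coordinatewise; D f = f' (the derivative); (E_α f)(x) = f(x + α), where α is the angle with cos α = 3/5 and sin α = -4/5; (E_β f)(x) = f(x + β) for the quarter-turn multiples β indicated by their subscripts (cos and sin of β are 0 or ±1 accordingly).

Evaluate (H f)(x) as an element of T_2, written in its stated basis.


E_3pi/2 f = 8 - 3cos x - 5sin x - (1/4)cos 2x
D f = 3cos x + 5sin x - (1/2)sin 2x
(E_3pi/2 + D) f = 8 - (1/4)cos 2x - (1/2)sin 2x
E_alpha (E_3pi/2 + D) f = 8 + (11/20)cos 2x - (1/10)sin 2x

g(x) = 8 + (11/20)cos 2x - (1/10)sin 2x


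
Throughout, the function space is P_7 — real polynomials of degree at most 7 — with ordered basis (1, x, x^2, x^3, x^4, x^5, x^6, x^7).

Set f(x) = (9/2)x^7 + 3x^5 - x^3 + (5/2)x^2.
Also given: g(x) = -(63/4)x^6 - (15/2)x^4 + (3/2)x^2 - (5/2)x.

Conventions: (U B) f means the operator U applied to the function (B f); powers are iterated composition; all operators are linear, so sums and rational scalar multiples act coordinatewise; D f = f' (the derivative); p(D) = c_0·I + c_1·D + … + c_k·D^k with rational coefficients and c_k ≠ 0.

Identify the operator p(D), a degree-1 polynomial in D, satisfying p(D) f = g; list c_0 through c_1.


p(D) = -(1/2)·D, i.e. c_0 = 0, c_1 = -1/2

D^0 f = (9/2)x^7 + 3x^5 - x^3 + (5/2)x^2
D^1 f = (63/2)x^6 + 15x^4 - 3x^2 + 5x
matching coefficients of g against c_0 f + c_1 Df + … from the top degree down determines the c_i
solution: c_0 = 0, c_1 = -1/2


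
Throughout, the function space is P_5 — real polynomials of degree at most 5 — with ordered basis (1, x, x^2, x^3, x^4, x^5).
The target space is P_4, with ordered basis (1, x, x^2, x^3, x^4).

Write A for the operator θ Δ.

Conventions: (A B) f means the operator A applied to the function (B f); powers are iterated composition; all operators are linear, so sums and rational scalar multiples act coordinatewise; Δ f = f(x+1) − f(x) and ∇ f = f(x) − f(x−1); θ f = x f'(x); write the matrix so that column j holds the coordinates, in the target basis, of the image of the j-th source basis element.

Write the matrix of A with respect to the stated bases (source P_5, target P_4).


the matrix is [[0, 0, 0, 0, 0, 0]; [0, 0, 2, 3, 4, 5]; [0, 0, 0, 6, 12, 20]; [0, 0, 0, 0, 12, 30]; [0, 0, 0, 0, 0, 20]] (rows listed top to bottom)

image of 1: 0
image of x: 0
image of x^2: 2x
image of x^3: 6x^2 + 3x
image of x^4: 12x^3 + 12x^2 + 4x
image of x^5: 20x^4 + 30x^3 + 20x^2 + 5x
each image's coordinates form column j of the matrix


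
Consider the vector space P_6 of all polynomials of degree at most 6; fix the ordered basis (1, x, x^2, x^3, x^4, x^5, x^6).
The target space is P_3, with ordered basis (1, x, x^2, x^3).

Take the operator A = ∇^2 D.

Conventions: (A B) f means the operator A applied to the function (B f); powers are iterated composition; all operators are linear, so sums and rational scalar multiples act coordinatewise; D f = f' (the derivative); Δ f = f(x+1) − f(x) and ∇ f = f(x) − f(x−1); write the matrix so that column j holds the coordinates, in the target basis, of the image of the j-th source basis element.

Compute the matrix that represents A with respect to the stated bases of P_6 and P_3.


the matrix is [[0, 0, 0, 6, -24, 70, -180]; [0, 0, 0, 0, 24, -120, 420]; [0, 0, 0, 0, 0, 60, -360]; [0, 0, 0, 0, 0, 0, 120]] (rows listed top to bottom)

image of 1: 0
image of x: 0
image of x^2: 0
image of x^3: 6
image of x^4: 24x - 24
image of x^5: 60x^2 - 120x + 70
image of x^6: 120x^3 - 360x^2 + 420x - 180
each image's coordinates form column j of the matrix


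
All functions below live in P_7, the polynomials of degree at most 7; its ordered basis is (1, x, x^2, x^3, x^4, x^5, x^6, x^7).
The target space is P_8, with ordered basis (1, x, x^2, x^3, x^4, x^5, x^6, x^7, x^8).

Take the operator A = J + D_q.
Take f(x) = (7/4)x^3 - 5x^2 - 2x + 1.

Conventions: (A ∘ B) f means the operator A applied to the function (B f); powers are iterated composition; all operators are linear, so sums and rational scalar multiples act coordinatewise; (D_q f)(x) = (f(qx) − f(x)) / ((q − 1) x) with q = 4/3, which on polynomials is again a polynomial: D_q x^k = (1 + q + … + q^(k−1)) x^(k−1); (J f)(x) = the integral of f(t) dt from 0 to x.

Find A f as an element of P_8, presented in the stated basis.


J f = (7/16)x^4 - (5/3)x^3 - x^2 + x
D_q f = (259/36)x^2 - (35/3)x - 2
(J + D_q) f = (7/16)x^4 - (5/3)x^3 + (223/36)x^2 - (32/3)x - 2

g(x) = (7/16)x^4 - (5/3)x^3 + (223/36)x^2 - (32/3)x - 2


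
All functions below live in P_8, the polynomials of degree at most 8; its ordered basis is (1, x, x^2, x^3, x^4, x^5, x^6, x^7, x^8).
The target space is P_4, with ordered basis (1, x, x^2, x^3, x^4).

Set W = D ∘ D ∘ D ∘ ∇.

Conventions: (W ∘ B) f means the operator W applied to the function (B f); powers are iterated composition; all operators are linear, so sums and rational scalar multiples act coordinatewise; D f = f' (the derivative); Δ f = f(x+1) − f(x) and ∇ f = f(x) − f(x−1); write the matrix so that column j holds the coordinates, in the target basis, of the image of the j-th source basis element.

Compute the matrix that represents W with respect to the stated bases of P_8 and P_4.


the matrix is [[0, 0, 0, 0, 24, -60, 120, -210, 336]; [0, 0, 0, 0, 0, 120, -360, 840, -1680]; [0, 0, 0, 0, 0, 0, 360, -1260, 3360]; [0, 0, 0, 0, 0, 0, 0, 840, -3360]; [0, 0, 0, 0, 0, 0, 0, 0, 1680]] (rows listed top to bottom)

image of 1: 0
image of x: 0
image of x^2: 0
image of x^3: 0
image of x^4: 24
image of x^5: 120x - 60
image of x^6: 360x^2 - 360x + 120
image of x^7: 840x^3 - 1260x^2 + 840x - 210
image of x^8: 1680x^4 - 3360x^3 + 3360x^2 - 1680x + 336
each image's coordinates form column j of the matrix


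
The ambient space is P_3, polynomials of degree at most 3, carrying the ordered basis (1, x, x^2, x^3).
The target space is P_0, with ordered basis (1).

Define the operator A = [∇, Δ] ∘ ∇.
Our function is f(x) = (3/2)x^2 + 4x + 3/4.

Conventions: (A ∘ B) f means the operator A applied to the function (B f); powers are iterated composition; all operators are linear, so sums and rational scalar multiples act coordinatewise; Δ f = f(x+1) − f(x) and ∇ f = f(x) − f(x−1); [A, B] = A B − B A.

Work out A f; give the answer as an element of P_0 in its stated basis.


the image equals g(x) = 0

∇ f = 3x + 5/2
Δ ∇ f = 3
∇ Δ ∇ f = 0
∇ ∇ f = 3
Δ ∇ ∇ f = 0
[∇, Δ] ∇ f = 0


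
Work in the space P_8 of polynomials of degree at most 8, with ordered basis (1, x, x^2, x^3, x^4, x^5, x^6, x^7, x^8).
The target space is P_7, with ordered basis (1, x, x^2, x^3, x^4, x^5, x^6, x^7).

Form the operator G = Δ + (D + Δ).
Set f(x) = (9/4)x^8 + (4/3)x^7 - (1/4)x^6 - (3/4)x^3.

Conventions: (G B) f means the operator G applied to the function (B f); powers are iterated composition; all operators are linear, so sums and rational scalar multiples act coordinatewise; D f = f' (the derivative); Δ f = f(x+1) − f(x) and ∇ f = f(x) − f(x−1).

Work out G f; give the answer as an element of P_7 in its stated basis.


the result is g(x) = 54x^7 + 154x^6 + (607/2)x^5 + (2405/6)x^4 + (1006/3)x^3 + (671/4)x^2 + (283/6)x + 31/6

Δ f = 18x^7 + (217/3)x^6 + (305/2)x^5 + (2405/12)x^4 + (503/3)x^3 + 85x^2 + (283/12)x + 31/12
D f = 18x^7 + (28/3)x^6 - (3/2)x^5 - (9/4)x^2
Δ f = 18x^7 + (217/3)x^6 + (305/2)x^5 + (2405/12)x^4 + (503/3)x^3 + 85x^2 + (283/12)x + 31/12
(D + Δ) f = 36x^7 + (245/3)x^6 + 151x^5 + (2405/12)x^4 + (503/3)x^3 + (331/4)x^2 + (283/12)x + 31/12
(Δ + (D + Δ)) f = 54x^7 + 154x^6 + (607/2)x^5 + (2405/6)x^4 + (1006/3)x^3 + (671/4)x^2 + (283/6)x + 31/6


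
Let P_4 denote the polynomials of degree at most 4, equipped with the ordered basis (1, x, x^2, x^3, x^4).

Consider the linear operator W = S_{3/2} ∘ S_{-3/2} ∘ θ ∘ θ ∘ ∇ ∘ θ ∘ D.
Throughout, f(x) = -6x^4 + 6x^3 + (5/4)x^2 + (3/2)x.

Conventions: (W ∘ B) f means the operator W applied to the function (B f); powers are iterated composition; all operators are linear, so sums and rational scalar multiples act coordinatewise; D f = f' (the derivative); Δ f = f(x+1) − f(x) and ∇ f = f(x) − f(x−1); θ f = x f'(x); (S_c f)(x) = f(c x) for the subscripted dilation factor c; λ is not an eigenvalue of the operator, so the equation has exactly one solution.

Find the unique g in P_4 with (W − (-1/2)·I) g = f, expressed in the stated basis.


write g with unknown coordinates in the stated basis and equate coefficients in (W − (-1/2)·I) g = f
solving from the highest basis element down gives g = -12x^4 + 12x^3 + (34997/2)x^2 + 2595x
check: W g = -8748x^2 - 1296x
so W g − (-1/2)·g = -6x^4 + 6x^3 + (5/4)x^2 + (3/2)x = f ✓

the image equals g(x) = -12x^4 + 12x^3 + (34997/2)x^2 + 2595x


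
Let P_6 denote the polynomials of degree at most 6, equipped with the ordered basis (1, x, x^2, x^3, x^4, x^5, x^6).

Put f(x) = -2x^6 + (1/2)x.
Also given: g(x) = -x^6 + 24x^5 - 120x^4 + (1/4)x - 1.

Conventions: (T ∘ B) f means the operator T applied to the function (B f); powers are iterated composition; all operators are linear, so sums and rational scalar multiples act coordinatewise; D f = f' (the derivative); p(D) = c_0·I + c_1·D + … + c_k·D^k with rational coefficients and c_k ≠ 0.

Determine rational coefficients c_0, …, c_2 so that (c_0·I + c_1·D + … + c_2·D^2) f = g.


c_0 = 1/2, c_1 = -2, c_2 = 2

D^0 f = -2x^6 + (1/2)x
D^1 f = -12x^5 + 1/2
D^2 f = -60x^4
matching coefficients of g against c_0 f + c_1 Df + … from the top degree down determines the c_i
solution: c_0 = 1/2, c_1 = -2, c_2 = 2


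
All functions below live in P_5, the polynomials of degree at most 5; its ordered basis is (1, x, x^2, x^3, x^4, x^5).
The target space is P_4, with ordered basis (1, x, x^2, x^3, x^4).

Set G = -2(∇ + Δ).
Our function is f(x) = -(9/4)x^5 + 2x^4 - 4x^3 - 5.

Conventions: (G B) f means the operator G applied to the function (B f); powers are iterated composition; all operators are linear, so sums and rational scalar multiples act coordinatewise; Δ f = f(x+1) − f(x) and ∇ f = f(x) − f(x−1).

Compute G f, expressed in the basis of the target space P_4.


∇ f = -(45/4)x^4 + (61/2)x^3 - (93/2)x^2 + (125/4)x - 33/4
Δ f = -(45/4)x^4 - (29/2)x^3 - (45/2)x^2 - (61/4)x - 17/4
(∇ + Δ) f = -(45/2)x^4 + 16x^3 - 69x^2 + 16x - 25/2
(-2(∇ + Δ)) f = 45x^4 - 32x^3 + 138x^2 - 32x + 25

g(x) = 45x^4 - 32x^3 + 138x^2 - 32x + 25


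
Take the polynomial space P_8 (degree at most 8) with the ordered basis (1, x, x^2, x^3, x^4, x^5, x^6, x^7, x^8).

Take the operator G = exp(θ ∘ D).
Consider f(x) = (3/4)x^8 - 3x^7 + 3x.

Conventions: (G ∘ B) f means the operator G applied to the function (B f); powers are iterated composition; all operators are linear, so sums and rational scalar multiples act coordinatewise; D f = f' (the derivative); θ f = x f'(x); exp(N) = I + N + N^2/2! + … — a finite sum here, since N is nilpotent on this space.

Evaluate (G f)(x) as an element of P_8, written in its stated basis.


the result is g(x) = (3/4)x^8 + 39x^7 + 756x^6 + 6930x^5 + 31500x^4 + 68040x^3 + 60480x^2 + 15123x

order-1 term: 42x^7 - 126x^6
order-2 term: 882x^6 - 1890x^5
order-3 term: 8820x^5 - 12600x^4
order-4 term: 44100x^4 - 37800x^3
order-5 term: 105840x^3 - 45360x^2
order-6 term: 105840x^2 - 15120x
order-7 term: 30240x
the series for exp(θ ∘ D) f terminates at order 7
exp(θ ∘ D) f = (3/4)x^8 + 39x^7 + 756x^6 + 6930x^5 + 31500x^4 + 68040x^3 + 60480x^2 + 15123x


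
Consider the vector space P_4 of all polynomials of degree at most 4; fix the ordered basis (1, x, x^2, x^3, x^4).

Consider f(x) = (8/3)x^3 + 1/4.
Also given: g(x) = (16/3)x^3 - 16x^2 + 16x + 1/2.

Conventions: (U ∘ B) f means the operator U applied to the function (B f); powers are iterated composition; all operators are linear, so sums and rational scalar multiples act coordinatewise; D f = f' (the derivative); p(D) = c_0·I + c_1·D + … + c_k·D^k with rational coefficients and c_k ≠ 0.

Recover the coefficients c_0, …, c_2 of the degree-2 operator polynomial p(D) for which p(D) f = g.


D^0 f = (8/3)x^3 + 1/4
D^1 f = 8x^2
D^2 f = 16x
matching coefficients of g against c_0 f + c_1 Df + … from the top degree down determines the c_i
solution: c_0 = 2, c_1 = -2, c_2 = 1

c_0 = 2, c_1 = -2, c_2 = 1
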